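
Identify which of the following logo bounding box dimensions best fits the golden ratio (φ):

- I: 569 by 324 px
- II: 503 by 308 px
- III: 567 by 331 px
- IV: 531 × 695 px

II

Ratios (long/short): I ≈ 1.756; II ≈ 1.633; III ≈ 1.713; IV ≈ 1.309.
golden ratio ≈ 1.618; option II is nearest (Δ 0.015).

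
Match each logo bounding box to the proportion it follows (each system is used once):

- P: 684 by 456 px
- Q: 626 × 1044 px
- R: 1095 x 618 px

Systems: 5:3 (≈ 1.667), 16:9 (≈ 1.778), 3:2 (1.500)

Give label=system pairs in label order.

P=3:2, Q=5:3, R=16:9

P = 684/456 ≈ 1.500 → 3:2 (1.500)
Q = 1044/626 ≈ 1.668 → 5:3 (1.667)
R = 1095/618 ≈ 1.772 → 16:9 (1.778)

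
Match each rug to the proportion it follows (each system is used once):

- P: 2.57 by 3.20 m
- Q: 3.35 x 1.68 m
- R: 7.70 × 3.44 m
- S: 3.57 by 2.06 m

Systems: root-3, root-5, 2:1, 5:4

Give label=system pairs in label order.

P=5:4, Q=2:1, R=root-5, S=root-3

Ratios: P ≈ 1.245; Q ≈ 1.994; R ≈ 2.238; S ≈ 1.733.
Targets: root-3 ≈ 1.732; root-5 ≈ 2.236; 2:1 ≈ 2.000; 5:4 ≈ 1.250.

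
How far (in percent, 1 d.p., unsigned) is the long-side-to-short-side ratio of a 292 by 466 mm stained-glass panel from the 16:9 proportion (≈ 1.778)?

10.2%

Ratio = 466 / 292 ≈ 1.5959.
Ideal 16:9 ≈ 1.7778. |1.5959 − 1.7778| / 1.7778 ≈ 10.23% → 10.2%.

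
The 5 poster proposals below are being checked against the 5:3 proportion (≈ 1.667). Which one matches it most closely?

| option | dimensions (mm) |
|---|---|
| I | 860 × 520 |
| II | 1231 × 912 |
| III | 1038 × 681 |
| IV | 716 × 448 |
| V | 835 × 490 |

I

Ratios (long/short): I ≈ 1.654; II ≈ 1.350; III ≈ 1.524; IV ≈ 1.598; V ≈ 1.704.
5:3 ≈ 1.667; option I is nearest (Δ 0.013).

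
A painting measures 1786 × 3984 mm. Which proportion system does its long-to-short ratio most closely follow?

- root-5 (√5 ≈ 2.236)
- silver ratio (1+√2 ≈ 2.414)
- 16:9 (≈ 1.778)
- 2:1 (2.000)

root-5

Ratio = 3984 / 1786 ≈ 2.231.
Distances: root-5 2.236 (Δ 0.005); silver ratio 2.414 (Δ 0.183); 16:9 1.778 (Δ 0.453); 2:1 2.000 (Δ 0.231).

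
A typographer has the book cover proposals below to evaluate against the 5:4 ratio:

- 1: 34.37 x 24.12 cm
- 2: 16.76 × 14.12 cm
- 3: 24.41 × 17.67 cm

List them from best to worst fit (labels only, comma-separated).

2, 3, 1

1: 34.37/24.12 ≈ 1.425 → |1.425 − 1.250| = 0.175
2: 16.76/14.12 ≈ 1.187 → |1.187 − 1.250| = 0.063
3: 24.41/17.67 ≈ 1.381 → |1.381 − 1.250| = 0.131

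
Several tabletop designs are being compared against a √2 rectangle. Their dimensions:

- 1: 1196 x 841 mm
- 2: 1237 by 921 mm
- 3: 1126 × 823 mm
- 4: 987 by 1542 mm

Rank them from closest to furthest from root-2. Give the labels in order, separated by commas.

Ratios: 1 = 1196 / 841 ≈ 1.422; 2 = 1237 / 921 ≈ 1.343; 3 = 1126 / 823 ≈ 1.368; 4 = 1542 / 987 ≈ 1.562.
|Δ from 1.414|: 1 0.008; 2 0.071; 3 0.046; 4 0.148.

1, 3, 2, 4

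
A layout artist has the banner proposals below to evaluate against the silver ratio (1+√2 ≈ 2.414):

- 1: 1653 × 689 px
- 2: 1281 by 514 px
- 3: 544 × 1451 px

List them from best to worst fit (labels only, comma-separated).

1: 1653/689 ≈ 2.399 → |2.399 − 2.414| = 0.015
2: 1281/514 ≈ 2.492 → |2.492 − 2.414| = 0.078
3: 1451/544 ≈ 2.667 → |2.667 − 2.414| = 0.253

1, 2, 3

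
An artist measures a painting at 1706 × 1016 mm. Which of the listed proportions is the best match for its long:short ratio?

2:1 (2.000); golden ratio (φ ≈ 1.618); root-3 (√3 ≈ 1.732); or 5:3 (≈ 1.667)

1706/1016 ≈ 1.679. Nearest candidates are 5:3 (1.667, off by 0.012) and root-3 (1.732, off by 0.053).

5:3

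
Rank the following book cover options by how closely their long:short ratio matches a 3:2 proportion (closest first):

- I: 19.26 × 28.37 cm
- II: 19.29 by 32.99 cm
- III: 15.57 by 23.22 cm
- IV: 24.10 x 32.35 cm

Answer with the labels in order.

Ratios: I = 28.37 / 19.26 ≈ 1.473; II = 32.99 / 19.29 ≈ 1.710; III = 23.22 / 15.57 ≈ 1.491; IV = 32.35 / 24.10 ≈ 1.342.
|Δ from 1.500|: I 0.027; II 0.210; III 0.009; IV 0.158.

III, I, IV, II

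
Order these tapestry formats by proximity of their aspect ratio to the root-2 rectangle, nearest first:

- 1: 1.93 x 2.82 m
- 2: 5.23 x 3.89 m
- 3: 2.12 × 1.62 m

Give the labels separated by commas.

1: 2.82/1.93 ≈ 1.461 → |1.461 − 1.414| = 0.047
2: 5.23/3.89 ≈ 1.344 → |1.344 − 1.414| = 0.070
3: 2.12/1.62 ≈ 1.309 → |1.309 − 1.414| = 0.105

1, 2, 3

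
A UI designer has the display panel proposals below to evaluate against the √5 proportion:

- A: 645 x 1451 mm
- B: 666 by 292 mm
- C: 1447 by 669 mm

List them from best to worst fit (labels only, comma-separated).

A: 1451/645 ≈ 2.250 → |2.250 − 2.236| = 0.014
B: 666/292 ≈ 2.281 → |2.281 − 2.236| = 0.045
C: 1447/669 ≈ 2.163 → |2.163 − 2.236| = 0.073

A, B, C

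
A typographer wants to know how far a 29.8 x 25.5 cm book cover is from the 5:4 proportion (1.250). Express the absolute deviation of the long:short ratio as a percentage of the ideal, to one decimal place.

6.5%

Ratio = 29.8 / 25.5 ≈ 1.1686.
Ideal 5:4 = 1.2500. |1.1686 − 1.2500| / 1.2500 ≈ 6.51% → 6.5%.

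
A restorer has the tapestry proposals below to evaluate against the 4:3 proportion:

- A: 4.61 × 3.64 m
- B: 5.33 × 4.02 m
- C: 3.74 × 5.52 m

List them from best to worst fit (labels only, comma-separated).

B, A, C

Ratios: A = 4.61 / 3.64 ≈ 1.266; B = 5.33 / 4.02 ≈ 1.326; C = 5.52 / 3.74 ≈ 1.476.
|Δ from 1.333|: A 0.067; B 0.007; C 0.143.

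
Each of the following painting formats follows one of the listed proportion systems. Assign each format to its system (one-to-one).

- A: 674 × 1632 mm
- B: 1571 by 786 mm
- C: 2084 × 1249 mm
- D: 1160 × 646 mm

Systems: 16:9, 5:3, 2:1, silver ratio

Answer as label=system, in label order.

A=silver ratio, B=2:1, C=5:3, D=16:9

Ratios: A ≈ 2.421; B ≈ 1.999; C ≈ 1.669; D ≈ 1.796.
Targets: 16:9 ≈ 1.778; 5:3 ≈ 1.667; 2:1 ≈ 2.000; silver ratio ≈ 2.414.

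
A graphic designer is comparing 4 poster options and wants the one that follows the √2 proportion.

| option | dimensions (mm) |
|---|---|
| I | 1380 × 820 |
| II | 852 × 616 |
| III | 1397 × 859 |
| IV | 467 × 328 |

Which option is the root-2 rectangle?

IV

Ratios (long/short): I ≈ 1.683; II ≈ 1.383; III ≈ 1.626; IV ≈ 1.424.
root-2 ≈ 1.414; option IV is nearest (Δ 0.010).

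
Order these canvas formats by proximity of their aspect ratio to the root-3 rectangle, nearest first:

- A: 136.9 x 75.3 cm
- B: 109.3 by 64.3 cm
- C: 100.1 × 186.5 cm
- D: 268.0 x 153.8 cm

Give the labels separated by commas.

D, B, A, C

Ratios: A = 136.9 / 75.3 ≈ 1.818; B = 109.3 / 64.3 ≈ 1.700; C = 186.5 / 100.1 ≈ 1.863; D = 268.0 / 153.8 ≈ 1.743.
|Δ from 1.732|: A 0.086; B 0.032; C 0.131; D 0.011.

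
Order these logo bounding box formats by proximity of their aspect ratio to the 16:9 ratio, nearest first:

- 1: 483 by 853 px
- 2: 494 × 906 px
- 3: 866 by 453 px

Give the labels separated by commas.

1, 2, 3

1: 853/483 ≈ 1.766 → |1.766 − 1.778| = 0.012
2: 906/494 ≈ 1.834 → |1.834 − 1.778| = 0.056
3: 866/453 ≈ 1.912 → |1.912 − 1.778| = 0.134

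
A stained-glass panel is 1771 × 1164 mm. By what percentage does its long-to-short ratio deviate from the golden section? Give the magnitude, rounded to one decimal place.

6.0%

Ratio = 1771 / 1164 ≈ 1.5215.
Ideal golden ratio ≈ 1.6180. |1.5215 − 1.6180| / 1.6180 ≈ 5.96% → 6.0%.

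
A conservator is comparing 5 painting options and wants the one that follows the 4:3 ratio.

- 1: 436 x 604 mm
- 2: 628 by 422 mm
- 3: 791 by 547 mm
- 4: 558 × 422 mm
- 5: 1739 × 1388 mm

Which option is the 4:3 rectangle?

Target 4:3 ≈ 1.333.
1: 1.385 (Δ0.052)  2: 1.488 (Δ0.155)  3: 1.446 (Δ0.113)  4: 1.322 (Δ0.011)  5: 1.253 (Δ0.080)

4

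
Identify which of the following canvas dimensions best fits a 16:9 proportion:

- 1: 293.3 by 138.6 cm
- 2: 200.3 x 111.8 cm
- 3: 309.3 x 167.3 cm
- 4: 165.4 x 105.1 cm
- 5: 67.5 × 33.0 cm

2

Ratios (long/short): 1 ≈ 2.116; 2 ≈ 1.792; 3 ≈ 1.849; 4 ≈ 1.574; 5 ≈ 2.045.
16:9 ≈ 1.778; option 2 is nearest (Δ 0.014).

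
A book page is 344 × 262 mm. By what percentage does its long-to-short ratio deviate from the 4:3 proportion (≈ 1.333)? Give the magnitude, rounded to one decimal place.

1.5%

Ratio = 344 / 262 ≈ 1.3130.
Ideal 4:3 ≈ 1.3333. |1.3130 − 1.3333| / 1.3333 ≈ 1.52% → 1.5%.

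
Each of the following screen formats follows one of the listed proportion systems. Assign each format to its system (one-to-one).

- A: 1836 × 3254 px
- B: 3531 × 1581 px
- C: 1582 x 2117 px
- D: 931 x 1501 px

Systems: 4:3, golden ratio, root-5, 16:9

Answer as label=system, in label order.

A = 3254/1836 ≈ 1.772 → 16:9 (1.778)
B = 3531/1581 ≈ 2.233 → root-5 (2.236)
C = 2117/1582 ≈ 1.338 → 4:3 (1.333)
D = 1501/931 ≈ 1.612 → golden ratio (1.618)

A=16:9, B=root-5, C=4:3, D=golden ratio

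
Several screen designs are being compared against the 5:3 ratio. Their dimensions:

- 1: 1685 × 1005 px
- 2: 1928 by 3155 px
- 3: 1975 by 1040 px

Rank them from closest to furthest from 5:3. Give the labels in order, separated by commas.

1, 2, 3

1: 1685/1005 ≈ 1.677 → |1.677 − 1.667| = 0.010
2: 3155/1928 ≈ 1.636 → |1.636 − 1.667| = 0.031
3: 1975/1040 ≈ 1.899 → |1.899 − 1.667| = 0.232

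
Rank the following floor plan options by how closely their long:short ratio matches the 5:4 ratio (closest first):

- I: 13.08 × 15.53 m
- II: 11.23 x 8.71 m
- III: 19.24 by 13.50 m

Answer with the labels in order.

Ratios: I = 15.53 / 13.08 ≈ 1.187; II = 11.23 / 8.71 ≈ 1.289; III = 19.24 / 13.50 ≈ 1.425.
|Δ from 1.250|: I 0.063; II 0.039; III 0.175.

II, I, III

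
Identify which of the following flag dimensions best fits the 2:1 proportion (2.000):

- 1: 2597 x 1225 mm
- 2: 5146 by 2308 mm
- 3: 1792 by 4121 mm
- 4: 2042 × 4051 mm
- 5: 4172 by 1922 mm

Ratios (long/short): 1 ≈ 2.120; 2 ≈ 2.230; 3 ≈ 2.300; 4 ≈ 1.984; 5 ≈ 2.171.
2:1 ≈ 2.000; option 4 is nearest (Δ 0.016).

4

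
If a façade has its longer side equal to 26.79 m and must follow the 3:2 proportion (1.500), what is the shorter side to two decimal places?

3:2 = 1.50000.
Shorter side = 26.79 ÷ 1.50000 ≈ 17.8600 → 17.86 m.

17.86 m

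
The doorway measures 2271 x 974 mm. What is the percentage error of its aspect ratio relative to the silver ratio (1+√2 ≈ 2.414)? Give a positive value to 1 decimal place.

3.4%

Ratio = 2271 / 974 ≈ 2.3316.
Ideal silver ratio ≈ 2.4142. |2.3316 − 2.4142| / 2.4142 ≈ 3.42% → 3.4%.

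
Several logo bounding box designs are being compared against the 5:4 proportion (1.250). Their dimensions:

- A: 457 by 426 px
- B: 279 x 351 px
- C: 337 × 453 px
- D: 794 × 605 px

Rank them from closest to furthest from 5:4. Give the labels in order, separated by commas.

Ratios: A = 457 / 426 ≈ 1.073; B = 351 / 279 ≈ 1.258; C = 453 / 337 ≈ 1.344; D = 794 / 605 ≈ 1.312.
|Δ from 1.250|: A 0.177; B 0.008; C 0.094; D 0.062.

B, D, C, A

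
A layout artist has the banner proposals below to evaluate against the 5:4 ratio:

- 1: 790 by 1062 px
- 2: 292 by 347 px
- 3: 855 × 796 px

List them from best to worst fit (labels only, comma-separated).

2, 1, 3

1: 1062/790 ≈ 1.344 → |1.344 − 1.250| = 0.094
2: 347/292 ≈ 1.188 → |1.188 − 1.250| = 0.062
3: 855/796 ≈ 1.074 → |1.074 − 1.250| = 0.176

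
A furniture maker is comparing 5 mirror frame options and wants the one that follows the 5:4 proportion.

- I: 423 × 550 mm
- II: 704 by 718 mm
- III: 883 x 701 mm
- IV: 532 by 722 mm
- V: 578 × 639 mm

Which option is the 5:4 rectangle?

III

Target 5:4 ≈ 1.250.
I: 1.300 (Δ0.050)  II: 1.020 (Δ0.230)  III: 1.260 (Δ0.010)  IV: 1.357 (Δ0.107)  V: 1.106 (Δ0.144)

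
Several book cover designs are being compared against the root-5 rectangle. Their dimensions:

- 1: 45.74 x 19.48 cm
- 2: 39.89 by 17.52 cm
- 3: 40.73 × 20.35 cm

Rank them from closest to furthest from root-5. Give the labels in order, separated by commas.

1: 45.74/19.48 ≈ 2.348 → |2.348 − 2.236| = 0.112
2: 39.89/17.52 ≈ 2.277 → |2.277 − 2.236| = 0.041
3: 40.73/20.35 ≈ 2.001 → |2.001 − 2.236| = 0.235

2, 1, 3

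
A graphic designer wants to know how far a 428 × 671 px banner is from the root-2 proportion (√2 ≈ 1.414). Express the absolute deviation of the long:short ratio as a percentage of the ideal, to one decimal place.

10.9%

Ratio = 671 / 428 ≈ 1.5678.
Ideal root-2 ≈ 1.4142. |1.5678 − 1.4142| / 1.4142 ≈ 10.86% → 10.9%.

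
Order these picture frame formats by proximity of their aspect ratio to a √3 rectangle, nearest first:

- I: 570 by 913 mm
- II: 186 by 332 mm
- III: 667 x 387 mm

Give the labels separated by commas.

III, II, I

Ratios: I = 913 / 570 ≈ 1.602; II = 332 / 186 ≈ 1.785; III = 667 / 387 ≈ 1.724.
|Δ from 1.732|: I 0.130; II 0.053; III 0.008.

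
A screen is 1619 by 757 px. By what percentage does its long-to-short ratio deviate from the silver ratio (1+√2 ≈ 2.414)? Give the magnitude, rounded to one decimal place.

11.4%

Ratio = 1619 / 757 ≈ 2.1387.
Ideal silver ratio ≈ 2.4142. |2.1387 − 2.4142| / 2.4142 ≈ 11.41% → 11.4%.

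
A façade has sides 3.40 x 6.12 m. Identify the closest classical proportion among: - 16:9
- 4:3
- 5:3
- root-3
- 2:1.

16:9

Ratio = 6.12 / 3.40 ≈ 1.800.
Distances: 16:9 1.778 (Δ 0.022); 4:3 1.333 (Δ 0.467); 5:3 1.667 (Δ 0.133); root-3 1.732 (Δ 0.068); 2:1 2.000 (Δ 0.200).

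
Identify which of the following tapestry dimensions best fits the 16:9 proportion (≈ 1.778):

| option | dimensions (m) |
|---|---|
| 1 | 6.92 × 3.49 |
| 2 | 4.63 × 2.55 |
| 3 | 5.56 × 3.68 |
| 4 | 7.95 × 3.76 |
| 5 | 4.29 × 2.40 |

5

Target 16:9 ≈ 1.778.
1: 1.983 (Δ0.205)  2: 1.816 (Δ0.038)  3: 1.511 (Δ0.267)  4: 2.114 (Δ0.336)  5: 1.788 (Δ0.010)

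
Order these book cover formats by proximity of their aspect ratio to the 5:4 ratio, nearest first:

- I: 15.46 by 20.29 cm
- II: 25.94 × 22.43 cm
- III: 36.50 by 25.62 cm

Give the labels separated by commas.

Ratios: I = 20.29 / 15.46 ≈ 1.312; II = 25.94 / 22.43 ≈ 1.156; III = 36.50 / 25.62 ≈ 1.425.
|Δ from 1.250|: I 0.062; II 0.094; III 0.175.

I, II, III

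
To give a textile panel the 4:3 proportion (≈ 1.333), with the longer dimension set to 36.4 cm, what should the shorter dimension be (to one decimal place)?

27.3 cm

4:3 ≈ 1.33333.
Shorter side = 36.4 ÷ 1.33333 ≈ 27.300 → 27.3 cm.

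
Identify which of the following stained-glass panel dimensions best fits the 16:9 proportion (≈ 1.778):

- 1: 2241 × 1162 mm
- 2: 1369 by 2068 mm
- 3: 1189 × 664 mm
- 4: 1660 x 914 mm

3

Ratios (long/short): 1 ≈ 1.929; 2 ≈ 1.511; 3 ≈ 1.791; 4 ≈ 1.816.
16:9 ≈ 1.778; option 3 is nearest (Δ 0.013).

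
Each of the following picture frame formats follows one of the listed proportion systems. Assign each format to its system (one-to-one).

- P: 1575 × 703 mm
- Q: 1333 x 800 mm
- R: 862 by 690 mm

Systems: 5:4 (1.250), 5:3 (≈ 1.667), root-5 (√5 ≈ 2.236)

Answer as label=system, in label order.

P=root-5, Q=5:3, R=5:4

P = 1575/703 ≈ 2.240 → root-5 (2.236)
Q = 1333/800 ≈ 1.666 → 5:3 (1.667)
R = 862/690 ≈ 1.249 → 5:4 (1.250)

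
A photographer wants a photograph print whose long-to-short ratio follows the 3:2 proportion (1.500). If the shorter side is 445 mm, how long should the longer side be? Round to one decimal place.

667.5 mm

3:2 = 1.50000.
Longer side = 445 × 1.50000 ≈ 667.500 → 667.5 mm.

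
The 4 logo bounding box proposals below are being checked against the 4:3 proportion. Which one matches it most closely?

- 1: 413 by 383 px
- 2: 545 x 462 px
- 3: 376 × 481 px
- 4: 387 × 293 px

4

Ratios (long/short): 1 ≈ 1.078; 2 ≈ 1.180; 3 ≈ 1.279; 4 ≈ 1.321.
4:3 ≈ 1.333; option 4 is nearest (Δ 0.012).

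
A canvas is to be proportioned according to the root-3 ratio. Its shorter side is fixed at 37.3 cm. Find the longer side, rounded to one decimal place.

root-3 ≈ 1.73205.
Longer side = 37.3 × 1.73205 ≈ 64.605 → 64.6 cm.

64.6 cm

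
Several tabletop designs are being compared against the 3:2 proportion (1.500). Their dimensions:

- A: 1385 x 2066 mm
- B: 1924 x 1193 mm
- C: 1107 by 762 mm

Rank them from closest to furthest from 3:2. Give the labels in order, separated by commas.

Ratios: A = 2066 / 1385 ≈ 1.492; B = 1924 / 1193 ≈ 1.613; C = 1107 / 762 ≈ 1.453.
|Δ from 1.500|: A 0.008; B 0.113; C 0.047.

A, C, B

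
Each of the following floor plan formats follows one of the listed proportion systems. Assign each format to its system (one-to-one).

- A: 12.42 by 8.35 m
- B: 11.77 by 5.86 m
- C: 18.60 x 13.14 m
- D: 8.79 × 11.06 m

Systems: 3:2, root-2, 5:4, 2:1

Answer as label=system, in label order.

A = 12.42/8.35 ≈ 1.487 → 3:2 (1.500)
B = 11.77/5.86 ≈ 2.009 → 2:1 (2.000)
C = 18.60/13.14 ≈ 1.416 → root-2 (1.414)
D = 11.06/8.79 ≈ 1.258 → 5:4 (1.250)

A=3:2, B=2:1, C=root-2, D=5:4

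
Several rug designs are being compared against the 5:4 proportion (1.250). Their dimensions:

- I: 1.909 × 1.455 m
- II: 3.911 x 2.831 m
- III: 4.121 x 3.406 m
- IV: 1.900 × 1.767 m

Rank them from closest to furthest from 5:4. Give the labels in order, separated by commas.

III, I, II, IV

I: 1.909/1.455 ≈ 1.312 → |1.312 − 1.250| = 0.062
II: 3.911/2.831 ≈ 1.381 → |1.381 − 1.250| = 0.131
III: 4.121/3.406 ≈ 1.210 → |1.210 − 1.250| = 0.040
IV: 1.900/1.767 ≈ 1.075 → |1.075 − 1.250| = 0.175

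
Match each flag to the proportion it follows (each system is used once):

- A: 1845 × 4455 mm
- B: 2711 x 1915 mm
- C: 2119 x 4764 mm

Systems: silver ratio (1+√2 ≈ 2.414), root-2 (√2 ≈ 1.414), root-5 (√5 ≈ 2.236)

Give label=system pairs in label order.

A = 4455/1845 ≈ 2.415 → silver ratio (2.414)
B = 2711/1915 ≈ 1.416 → root-2 (1.414)
C = 4764/2119 ≈ 2.248 → root-5 (2.236)

A=silver ratio, B=root-2, C=root-5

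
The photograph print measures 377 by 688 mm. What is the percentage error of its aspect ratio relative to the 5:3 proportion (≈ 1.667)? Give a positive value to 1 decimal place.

Ratio = 688 / 377 ≈ 1.8249.
Ideal 5:3 ≈ 1.6667. |1.8249 − 1.6667| / 1.6667 ≈ 9.49% → 9.5%.

9.5%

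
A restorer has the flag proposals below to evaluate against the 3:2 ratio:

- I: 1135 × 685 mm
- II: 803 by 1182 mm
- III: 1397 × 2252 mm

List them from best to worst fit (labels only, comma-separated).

Ratios: I = 1135 / 685 ≈ 1.657; II = 1182 / 803 ≈ 1.472; III = 2252 / 1397 ≈ 1.612.
|Δ from 1.500|: I 0.157; II 0.028; III 0.112.

II, III, I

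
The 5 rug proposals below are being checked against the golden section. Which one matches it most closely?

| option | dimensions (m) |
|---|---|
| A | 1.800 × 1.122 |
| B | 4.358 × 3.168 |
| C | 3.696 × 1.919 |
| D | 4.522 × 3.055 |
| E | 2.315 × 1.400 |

Target golden ratio ≈ 1.618.
A: 1.604 (Δ0.014)  B: 1.376 (Δ0.242)  C: 1.926 (Δ0.308)  D: 1.480 (Δ0.138)  E: 1.654 (Δ0.036)

A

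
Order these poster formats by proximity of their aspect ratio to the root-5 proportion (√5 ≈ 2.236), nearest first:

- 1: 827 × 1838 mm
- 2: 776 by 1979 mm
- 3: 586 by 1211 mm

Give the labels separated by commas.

1, 3, 2

1: 1838/827 ≈ 2.222 → |2.222 − 2.236| = 0.014
2: 1979/776 ≈ 2.550 → |2.550 − 2.236| = 0.314
3: 1211/586 ≈ 2.067 → |2.067 − 2.236| = 0.169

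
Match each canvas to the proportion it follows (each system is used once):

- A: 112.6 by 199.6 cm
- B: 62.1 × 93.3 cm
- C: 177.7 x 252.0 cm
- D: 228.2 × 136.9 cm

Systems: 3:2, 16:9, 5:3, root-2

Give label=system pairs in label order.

A=16:9, B=3:2, C=root-2, D=5:3

A = 199.6/112.6 ≈ 1.773 → 16:9 (1.778)
B = 93.3/62.1 ≈ 1.502 → 3:2 (1.500)
C = 252.0/177.7 ≈ 1.418 → root-2 (1.414)
D = 228.2/136.9 ≈ 1.667 → 5:3 (1.667)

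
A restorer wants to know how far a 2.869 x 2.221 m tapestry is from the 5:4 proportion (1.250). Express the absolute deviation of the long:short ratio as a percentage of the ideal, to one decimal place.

Ratio = 2.869 / 2.221 ≈ 1.2918.
Ideal 5:4 = 1.2500. |1.2918 − 1.2500| / 1.2500 ≈ 3.34% → 3.3%.

3.3%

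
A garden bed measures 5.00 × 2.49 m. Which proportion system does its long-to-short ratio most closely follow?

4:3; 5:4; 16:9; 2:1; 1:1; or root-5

2:1

5.00/2.49 ≈ 2.008. Nearest candidates are 2:1 (2.000, off by 0.008) and root-5 (2.236, off by 0.228).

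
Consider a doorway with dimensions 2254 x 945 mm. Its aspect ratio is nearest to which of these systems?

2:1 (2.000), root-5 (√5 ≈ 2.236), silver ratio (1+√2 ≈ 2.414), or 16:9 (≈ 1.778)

Ratio = 2254 / 945 ≈ 2.385.
Distances: 2:1 2.000 (Δ 0.385); root-5 2.236 (Δ 0.149); silver ratio 2.414 (Δ 0.029); 16:9 1.778 (Δ 0.607).

silver ratio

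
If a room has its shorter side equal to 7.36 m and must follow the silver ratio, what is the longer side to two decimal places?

17.77 m

silver ratio ≈ 2.41421.
Longer side = 7.36 × 2.41421 ≈ 17.7686 → 17.77 m.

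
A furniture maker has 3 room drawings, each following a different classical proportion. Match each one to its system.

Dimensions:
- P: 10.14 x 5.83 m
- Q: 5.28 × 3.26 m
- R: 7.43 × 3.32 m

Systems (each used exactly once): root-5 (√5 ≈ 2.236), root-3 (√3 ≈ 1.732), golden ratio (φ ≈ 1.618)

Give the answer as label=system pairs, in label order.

P = 10.14/5.83 ≈ 1.739 → root-3 (1.732)
Q = 5.28/3.26 ≈ 1.620 → golden ratio (1.618)
R = 7.43/3.32 ≈ 2.238 → root-5 (2.236)

P=root-3, Q=golden ratio, R=root-5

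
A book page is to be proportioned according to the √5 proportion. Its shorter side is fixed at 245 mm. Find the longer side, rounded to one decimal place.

root-5 ≈ 2.23607.
Longer side = 245 × 2.23607 ≈ 547.837 → 547.8 mm.

547.8 mm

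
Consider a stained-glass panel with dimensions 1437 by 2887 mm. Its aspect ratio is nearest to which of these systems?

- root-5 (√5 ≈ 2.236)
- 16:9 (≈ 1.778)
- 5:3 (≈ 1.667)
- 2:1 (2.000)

2:1

2887/1437 ≈ 2.009. Nearest candidates are 2:1 (2.000, off by 0.009) and root-5 (2.236, off by 0.227).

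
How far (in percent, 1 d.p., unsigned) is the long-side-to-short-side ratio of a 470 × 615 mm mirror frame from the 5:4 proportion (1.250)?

Ratio = 615 / 470 ≈ 1.3085.
Ideal 5:4 = 1.2500. |1.3085 − 1.2500| / 1.2500 ≈ 4.68% → 4.7%.

4.7%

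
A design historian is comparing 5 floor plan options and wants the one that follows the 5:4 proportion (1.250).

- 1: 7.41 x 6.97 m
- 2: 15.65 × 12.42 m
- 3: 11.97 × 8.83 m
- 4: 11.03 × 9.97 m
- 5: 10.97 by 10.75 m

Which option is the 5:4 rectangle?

2

Target 5:4 ≈ 1.250.
1: 1.063 (Δ0.187)  2: 1.260 (Δ0.010)  3: 1.356 (Δ0.106)  4: 1.106 (Δ0.144)  5: 1.020 (Δ0.230)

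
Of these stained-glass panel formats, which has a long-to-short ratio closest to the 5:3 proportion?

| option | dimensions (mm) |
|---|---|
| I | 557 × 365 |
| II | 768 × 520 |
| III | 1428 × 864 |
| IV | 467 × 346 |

III

Target 5:3 ≈ 1.667.
I: 1.526 (Δ0.141)  II: 1.477 (Δ0.190)  III: 1.653 (Δ0.014)  IV: 1.350 (Δ0.317)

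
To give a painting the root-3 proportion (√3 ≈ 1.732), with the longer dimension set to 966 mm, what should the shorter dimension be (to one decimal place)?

root-3 ≈ 1.73205.
Shorter side = 966 ÷ 1.73205 ≈ 557.721 → 557.7 mm.

557.7 mm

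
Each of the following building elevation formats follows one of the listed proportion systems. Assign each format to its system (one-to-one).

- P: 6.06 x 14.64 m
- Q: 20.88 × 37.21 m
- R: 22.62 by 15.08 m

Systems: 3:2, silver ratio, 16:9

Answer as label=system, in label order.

P=silver ratio, Q=16:9, R=3:2

Ratios: P ≈ 2.416; Q ≈ 1.782; R ≈ 1.500.
Targets: 3:2 ≈ 1.500; silver ratio ≈ 2.414; 16:9 ≈ 1.778.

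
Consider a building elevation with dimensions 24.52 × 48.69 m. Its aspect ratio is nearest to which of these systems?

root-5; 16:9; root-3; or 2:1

2:1

48.69/24.52 ≈ 1.986. Nearest candidates are 2:1 (2.000, off by 0.014) and 16:9 (1.778, off by 0.208).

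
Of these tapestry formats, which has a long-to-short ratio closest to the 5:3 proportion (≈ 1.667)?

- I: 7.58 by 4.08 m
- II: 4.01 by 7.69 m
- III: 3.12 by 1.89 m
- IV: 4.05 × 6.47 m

Ratios (long/short): I ≈ 1.858; II ≈ 1.918; III ≈ 1.651; IV ≈ 1.598.
5:3 ≈ 1.667; option III is nearest (Δ 0.016).

III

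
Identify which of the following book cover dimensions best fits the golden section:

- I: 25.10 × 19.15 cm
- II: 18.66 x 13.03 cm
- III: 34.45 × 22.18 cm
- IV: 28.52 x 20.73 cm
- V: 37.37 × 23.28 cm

Target golden ratio ≈ 1.618.
I: 1.311 (Δ0.307)  II: 1.432 (Δ0.186)  III: 1.553 (Δ0.065)  IV: 1.376 (Δ0.242)  V: 1.605 (Δ0.013)

V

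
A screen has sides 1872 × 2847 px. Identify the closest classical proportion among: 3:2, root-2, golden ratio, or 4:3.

3:2

Ratio = 2847 / 1872 ≈ 1.521.
Distances: 3:2 1.500 (Δ 0.021); root-2 1.414 (Δ 0.107); golden ratio 1.618 (Δ 0.097); 4:3 1.333 (Δ 0.188).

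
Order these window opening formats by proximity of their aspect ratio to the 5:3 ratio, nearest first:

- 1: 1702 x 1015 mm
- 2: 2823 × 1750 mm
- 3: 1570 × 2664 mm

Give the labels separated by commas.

Ratios: 1 = 1702 / 1015 ≈ 1.677; 2 = 2823 / 1750 ≈ 1.613; 3 = 2664 / 1570 ≈ 1.697.
|Δ from 1.667|: 1 0.010; 2 0.054; 3 0.030.

1, 3, 2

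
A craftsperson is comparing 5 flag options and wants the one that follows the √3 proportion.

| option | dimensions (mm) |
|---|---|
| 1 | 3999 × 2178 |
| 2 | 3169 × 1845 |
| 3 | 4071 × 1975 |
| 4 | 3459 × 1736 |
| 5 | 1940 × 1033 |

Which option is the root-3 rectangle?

Ratios (long/short): 1 ≈ 1.836; 2 ≈ 1.718; 3 ≈ 2.061; 4 ≈ 1.993; 5 ≈ 1.878.
root-3 ≈ 1.732; option 2 is nearest (Δ 0.014).

2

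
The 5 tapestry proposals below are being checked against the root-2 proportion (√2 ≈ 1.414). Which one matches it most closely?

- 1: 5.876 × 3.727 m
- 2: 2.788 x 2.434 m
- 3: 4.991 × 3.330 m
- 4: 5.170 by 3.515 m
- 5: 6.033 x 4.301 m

5

Ratios (long/short): 1 ≈ 1.577; 2 ≈ 1.145; 3 ≈ 1.499; 4 ≈ 1.471; 5 ≈ 1.403.
root-2 ≈ 1.414; option 5 is nearest (Δ 0.011).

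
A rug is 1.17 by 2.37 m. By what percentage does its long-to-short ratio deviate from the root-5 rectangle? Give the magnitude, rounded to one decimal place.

Ratio = 2.37 / 1.17 ≈ 2.0256.
Ideal root-5 ≈ 2.2361. |2.0256 − 2.2361| / 2.2361 ≈ 9.41% → 9.4%.

9.4%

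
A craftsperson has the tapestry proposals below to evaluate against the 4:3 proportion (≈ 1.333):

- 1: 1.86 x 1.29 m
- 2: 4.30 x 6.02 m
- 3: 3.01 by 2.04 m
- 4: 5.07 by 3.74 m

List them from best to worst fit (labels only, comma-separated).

Ratios: 1 = 1.86 / 1.29 ≈ 1.442; 2 = 6.02 / 4.30 ≈ 1.400; 3 = 3.01 / 2.04 ≈ 1.475; 4 = 5.07 / 3.74 ≈ 1.356.
|Δ from 1.333|: 1 0.109; 2 0.067; 3 0.142; 4 0.023.

4, 2, 1, 3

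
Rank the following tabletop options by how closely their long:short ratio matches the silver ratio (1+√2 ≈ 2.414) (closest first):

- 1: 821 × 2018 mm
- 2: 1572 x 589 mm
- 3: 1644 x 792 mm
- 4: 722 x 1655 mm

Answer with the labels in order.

1, 4, 2, 3

Ratios: 1 = 2018 / 821 ≈ 2.458; 2 = 1572 / 589 ≈ 2.669; 3 = 1644 / 792 ≈ 2.076; 4 = 1655 / 722 ≈ 2.292.
|Δ from 2.414|: 1 0.044; 2 0.255; 3 0.338; 4 0.122.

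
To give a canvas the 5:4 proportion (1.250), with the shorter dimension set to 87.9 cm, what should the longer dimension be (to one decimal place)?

109.9 cm

5:4 = 1.25000.
Longer side = 87.9 × 1.25000 ≈ 109.875 → 109.9 cm.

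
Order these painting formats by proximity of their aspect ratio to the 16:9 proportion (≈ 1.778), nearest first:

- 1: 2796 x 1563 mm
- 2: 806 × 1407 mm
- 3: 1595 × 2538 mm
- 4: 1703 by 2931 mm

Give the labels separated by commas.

Ratios: 1 = 2796 / 1563 ≈ 1.789; 2 = 1407 / 806 ≈ 1.746; 3 = 2538 / 1595 ≈ 1.591; 4 = 2931 / 1703 ≈ 1.721.
|Δ from 1.778|: 1 0.011; 2 0.032; 3 0.187; 4 0.057.

1, 2, 4, 3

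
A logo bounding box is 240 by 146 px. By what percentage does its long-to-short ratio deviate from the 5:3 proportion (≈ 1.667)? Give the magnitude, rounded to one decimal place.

1.4%

Ratio = 240 / 146 ≈ 1.6438.
Ideal 5:3 ≈ 1.6667. |1.6438 − 1.6667| / 1.6667 ≈ 1.37% → 1.4%.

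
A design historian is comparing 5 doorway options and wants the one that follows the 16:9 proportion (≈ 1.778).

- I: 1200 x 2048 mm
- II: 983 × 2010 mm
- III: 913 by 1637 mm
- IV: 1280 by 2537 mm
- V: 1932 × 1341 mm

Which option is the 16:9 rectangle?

III

Ratios (long/short): I ≈ 1.707; II ≈ 2.045; III ≈ 1.793; IV ≈ 1.982; V ≈ 1.441.
16:9 ≈ 1.778; option III is nearest (Δ 0.015).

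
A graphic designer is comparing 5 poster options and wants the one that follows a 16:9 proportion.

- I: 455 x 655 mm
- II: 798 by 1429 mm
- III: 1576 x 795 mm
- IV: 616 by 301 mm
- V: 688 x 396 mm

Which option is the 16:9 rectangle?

II

Target 16:9 ≈ 1.778.
I: 1.440 (Δ0.338)  II: 1.791 (Δ0.013)  III: 1.982 (Δ0.204)  IV: 2.047 (Δ0.269)  V: 1.737 (Δ0.041)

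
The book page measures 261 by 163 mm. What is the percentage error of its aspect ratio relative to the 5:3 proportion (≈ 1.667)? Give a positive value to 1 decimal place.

3.9%

Ratio = 261 / 163 ≈ 1.6012.
Ideal 5:3 ≈ 1.6667. |1.6012 − 1.6667| / 1.6667 ≈ 3.93% → 3.9%.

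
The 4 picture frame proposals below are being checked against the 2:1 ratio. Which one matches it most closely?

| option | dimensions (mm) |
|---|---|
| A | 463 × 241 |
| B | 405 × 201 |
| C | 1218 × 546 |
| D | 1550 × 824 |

Ratios (long/short): A ≈ 1.921; B ≈ 2.015; C ≈ 2.231; D ≈ 1.881.
2:1 ≈ 2.000; option B is nearest (Δ 0.015).

B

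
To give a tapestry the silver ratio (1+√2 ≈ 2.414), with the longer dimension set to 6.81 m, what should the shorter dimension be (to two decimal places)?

silver ratio ≈ 2.41421.
Shorter side = 6.81 ÷ 2.41421 ≈ 2.8208 → 2.82 m.

2.82 m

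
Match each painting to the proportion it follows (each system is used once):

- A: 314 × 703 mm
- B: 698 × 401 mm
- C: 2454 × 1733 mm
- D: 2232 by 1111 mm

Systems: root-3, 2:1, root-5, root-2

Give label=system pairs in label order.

A = 703/314 ≈ 2.239 → root-5 (2.236)
B = 698/401 ≈ 1.741 → root-3 (1.732)
C = 2454/1733 ≈ 1.416 → root-2 (1.414)
D = 2232/1111 ≈ 2.009 → 2:1 (2.000)

A=root-5, B=root-3, C=root-2, D=2:1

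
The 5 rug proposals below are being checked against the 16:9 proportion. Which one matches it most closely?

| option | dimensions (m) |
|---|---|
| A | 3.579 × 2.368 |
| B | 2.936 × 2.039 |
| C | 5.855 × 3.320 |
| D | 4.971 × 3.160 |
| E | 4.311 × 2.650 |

C

Ratios (long/short): A ≈ 1.511; B ≈ 1.440; C ≈ 1.764; D ≈ 1.573; E ≈ 1.627.
16:9 ≈ 1.778; option C is nearest (Δ 0.014).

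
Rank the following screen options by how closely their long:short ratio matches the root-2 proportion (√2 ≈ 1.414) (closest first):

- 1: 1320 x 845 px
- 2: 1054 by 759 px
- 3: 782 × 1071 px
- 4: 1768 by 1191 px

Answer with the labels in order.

2, 3, 4, 1

1: 1320/845 ≈ 1.562 → |1.562 − 1.414| = 0.148
2: 1054/759 ≈ 1.389 → |1.389 − 1.414| = 0.025
3: 1071/782 ≈ 1.370 → |1.370 − 1.414| = 0.044
4: 1768/1191 ≈ 1.484 → |1.484 − 1.414| = 0.070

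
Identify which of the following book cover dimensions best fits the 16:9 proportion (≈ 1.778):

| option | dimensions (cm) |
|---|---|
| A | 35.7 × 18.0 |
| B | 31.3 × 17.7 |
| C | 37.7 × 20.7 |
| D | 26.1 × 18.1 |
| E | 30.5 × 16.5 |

B

Ratios (long/short): A ≈ 1.983; B ≈ 1.768; C ≈ 1.821; D ≈ 1.442; E ≈ 1.848.
16:9 ≈ 1.778; option B is nearest (Δ 0.010).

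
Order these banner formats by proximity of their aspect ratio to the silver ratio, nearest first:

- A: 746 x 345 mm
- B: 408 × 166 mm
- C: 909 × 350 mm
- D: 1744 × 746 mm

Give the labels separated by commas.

A: 746/345 ≈ 2.162 → |2.162 − 2.414| = 0.252
B: 408/166 ≈ 2.458 → |2.458 − 2.414| = 0.044
C: 909/350 ≈ 2.597 → |2.597 − 2.414| = 0.183
D: 1744/746 ≈ 2.338 → |2.338 − 2.414| = 0.076

B, D, C, A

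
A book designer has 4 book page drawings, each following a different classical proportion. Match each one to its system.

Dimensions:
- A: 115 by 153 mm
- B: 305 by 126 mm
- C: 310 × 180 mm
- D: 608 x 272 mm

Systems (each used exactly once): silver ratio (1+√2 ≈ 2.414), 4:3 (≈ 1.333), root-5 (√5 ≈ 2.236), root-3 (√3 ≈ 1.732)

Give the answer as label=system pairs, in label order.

A=4:3, B=silver ratio, C=root-3, D=root-5

Ratios: A ≈ 1.330; B ≈ 2.421; C ≈ 1.722; D ≈ 2.235.
Targets: silver ratio ≈ 2.414; 4:3 ≈ 1.333; root-5 ≈ 2.236; root-3 ≈ 1.732.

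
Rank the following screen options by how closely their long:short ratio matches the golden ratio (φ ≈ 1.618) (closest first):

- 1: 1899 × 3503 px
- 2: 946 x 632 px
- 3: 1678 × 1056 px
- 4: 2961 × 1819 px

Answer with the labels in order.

4, 3, 2, 1

Ratios: 1 = 3503 / 1899 ≈ 1.845; 2 = 946 / 632 ≈ 1.497; 3 = 1678 / 1056 ≈ 1.589; 4 = 2961 / 1819 ≈ 1.628.
|Δ from 1.618|: 1 0.227; 2 0.121; 3 0.029; 4 0.010.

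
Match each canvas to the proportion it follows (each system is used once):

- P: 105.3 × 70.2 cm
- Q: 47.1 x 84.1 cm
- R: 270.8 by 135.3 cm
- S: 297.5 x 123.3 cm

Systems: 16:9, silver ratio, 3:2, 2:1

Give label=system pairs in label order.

P=3:2, Q=16:9, R=2:1, S=silver ratio

P = 105.3/70.2 ≈ 1.500 → 3:2 (1.500)
Q = 84.1/47.1 ≈ 1.786 → 16:9 (1.778)
R = 270.8/135.3 ≈ 2.001 → 2:1 (2.000)
S = 297.5/123.3 ≈ 2.413 → silver ratio (2.414)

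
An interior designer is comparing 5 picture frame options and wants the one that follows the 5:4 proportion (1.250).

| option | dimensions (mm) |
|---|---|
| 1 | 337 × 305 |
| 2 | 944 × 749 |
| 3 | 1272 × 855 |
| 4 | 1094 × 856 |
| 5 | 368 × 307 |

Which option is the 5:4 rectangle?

Ratios (long/short): 1 ≈ 1.105; 2 ≈ 1.260; 3 ≈ 1.488; 4 ≈ 1.278; 5 ≈ 1.199.
5:4 ≈ 1.250; option 2 is nearest (Δ 0.010).

2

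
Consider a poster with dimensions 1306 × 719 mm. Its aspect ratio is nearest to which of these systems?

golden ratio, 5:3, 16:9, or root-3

1306/719 ≈ 1.816. Nearest candidates are 16:9 (1.778, off by 0.038) and root-3 (1.732, off by 0.084).

16:9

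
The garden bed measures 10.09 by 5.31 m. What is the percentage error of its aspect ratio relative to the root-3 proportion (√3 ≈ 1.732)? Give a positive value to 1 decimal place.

9.7%

Ratio = 10.09 / 5.31 ≈ 1.9002.
Ideal root-3 ≈ 1.7321. |1.9002 − 1.7321| / 1.7321 ≈ 9.70% → 9.7%.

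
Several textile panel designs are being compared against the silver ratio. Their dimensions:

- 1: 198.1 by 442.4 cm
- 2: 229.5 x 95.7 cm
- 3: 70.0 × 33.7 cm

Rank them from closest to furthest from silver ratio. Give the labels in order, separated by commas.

2, 1, 3

1: 442.4/198.1 ≈ 2.233 → |2.233 − 2.414| = 0.181
2: 229.5/95.7 ≈ 2.398 → |2.398 − 2.414| = 0.016
3: 70.0/33.7 ≈ 2.077 → |2.077 − 2.414| = 0.337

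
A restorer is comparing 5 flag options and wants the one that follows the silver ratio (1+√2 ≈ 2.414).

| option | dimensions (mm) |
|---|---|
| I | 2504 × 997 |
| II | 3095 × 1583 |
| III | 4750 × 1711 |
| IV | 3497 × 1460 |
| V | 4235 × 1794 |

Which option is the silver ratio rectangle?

IV

Ratios (long/short): I ≈ 2.512; II ≈ 1.955; III ≈ 2.776; IV ≈ 2.395; V ≈ 2.361.
silver ratio ≈ 2.414; option IV is nearest (Δ 0.019).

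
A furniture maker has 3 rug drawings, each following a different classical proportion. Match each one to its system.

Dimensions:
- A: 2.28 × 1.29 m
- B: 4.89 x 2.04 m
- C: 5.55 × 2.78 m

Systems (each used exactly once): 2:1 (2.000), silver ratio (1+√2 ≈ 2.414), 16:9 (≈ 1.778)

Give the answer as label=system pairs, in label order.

Ratios: A ≈ 1.767; B ≈ 2.397; C ≈ 1.996.
Targets: 2:1 ≈ 2.000; silver ratio ≈ 2.414; 16:9 ≈ 1.778.

A=16:9, B=silver ratio, C=2:1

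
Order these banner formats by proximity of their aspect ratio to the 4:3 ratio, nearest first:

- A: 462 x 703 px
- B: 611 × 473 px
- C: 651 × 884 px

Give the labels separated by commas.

C, B, A

A: 703/462 ≈ 1.522 → |1.522 − 1.333| = 0.189
B: 611/473 ≈ 1.292 → |1.292 − 1.333| = 0.041
C: 884/651 ≈ 1.358 → |1.358 − 1.333| = 0.025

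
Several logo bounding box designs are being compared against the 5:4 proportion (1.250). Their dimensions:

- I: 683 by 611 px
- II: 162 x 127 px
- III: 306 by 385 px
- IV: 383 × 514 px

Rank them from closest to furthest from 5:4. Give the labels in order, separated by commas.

I: 683/611 ≈ 1.118 → |1.118 − 1.250| = 0.132
II: 162/127 ≈ 1.276 → |1.276 − 1.250| = 0.026
III: 385/306 ≈ 1.258 → |1.258 − 1.250| = 0.008
IV: 514/383 ≈ 1.342 → |1.342 − 1.250| = 0.092

III, II, IV, I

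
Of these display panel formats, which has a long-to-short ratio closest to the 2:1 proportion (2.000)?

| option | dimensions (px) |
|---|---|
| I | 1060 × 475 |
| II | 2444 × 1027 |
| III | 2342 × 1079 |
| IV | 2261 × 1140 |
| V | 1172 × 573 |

IV

Target 2:1 ≈ 2.000.
I: 2.232 (Δ0.232)  II: 2.380 (Δ0.380)  III: 2.171 (Δ0.171)  IV: 1.983 (Δ0.017)  V: 2.045 (Δ0.045)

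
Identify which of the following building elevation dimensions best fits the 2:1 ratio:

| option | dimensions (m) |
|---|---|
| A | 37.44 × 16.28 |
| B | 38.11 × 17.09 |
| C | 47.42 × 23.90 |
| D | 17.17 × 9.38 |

C

Ratios (long/short): A ≈ 2.300; B ≈ 2.230; C ≈ 1.984; D ≈ 1.830.
2:1 ≈ 2.000; option C is nearest (Δ 0.016).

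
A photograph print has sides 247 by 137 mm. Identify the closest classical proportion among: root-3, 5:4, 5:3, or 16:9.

16:9

Ratio = 247 / 137 ≈ 1.803.
Distances: root-3 1.732 (Δ 0.071); 5:4 1.250 (Δ 0.553); 5:3 1.667 (Δ 0.136); 16:9 1.778 (Δ 0.025).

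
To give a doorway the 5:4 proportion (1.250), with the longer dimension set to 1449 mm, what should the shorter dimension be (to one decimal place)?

5:4 = 1.25000.
Shorter side = 1449 ÷ 1.25000 ≈ 1159.200 → 1159.2 mm.

1159.2 mm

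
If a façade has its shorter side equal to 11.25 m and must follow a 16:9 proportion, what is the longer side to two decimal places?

20.00 m

16:9 ≈ 1.77778.
Longer side = 11.25 × 1.77778 ≈ 20.0000 → 20.00 m.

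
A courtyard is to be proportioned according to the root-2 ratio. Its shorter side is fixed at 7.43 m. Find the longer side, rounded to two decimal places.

root-2 ≈ 1.41421.
Longer side = 7.43 × 1.41421 ≈ 10.5076 → 10.51 m.

10.51 m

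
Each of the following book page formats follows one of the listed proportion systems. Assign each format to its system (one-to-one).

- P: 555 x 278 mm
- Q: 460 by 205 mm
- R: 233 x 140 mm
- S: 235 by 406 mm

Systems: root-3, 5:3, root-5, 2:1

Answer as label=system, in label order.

P=2:1, Q=root-5, R=5:3, S=root-3

Ratios: P ≈ 1.996; Q ≈ 2.244; R ≈ 1.664; S ≈ 1.728.
Targets: root-3 ≈ 1.732; 5:3 ≈ 1.667; root-5 ≈ 2.236; 2:1 ≈ 2.000.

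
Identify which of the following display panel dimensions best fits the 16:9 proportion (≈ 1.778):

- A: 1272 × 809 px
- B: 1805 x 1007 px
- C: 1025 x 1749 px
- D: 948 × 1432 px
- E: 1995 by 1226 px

B

Ratios (long/short): A ≈ 1.572; B ≈ 1.792; C ≈ 1.706; D ≈ 1.511; E ≈ 1.627.
16:9 ≈ 1.778; option B is nearest (Δ 0.014).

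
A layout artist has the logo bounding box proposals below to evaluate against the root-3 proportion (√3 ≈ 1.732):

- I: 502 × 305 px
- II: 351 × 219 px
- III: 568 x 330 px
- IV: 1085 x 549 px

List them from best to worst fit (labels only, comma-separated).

III, I, II, IV

Ratios: I = 502 / 305 ≈ 1.646; II = 351 / 219 ≈ 1.603; III = 568 / 330 ≈ 1.721; IV = 1085 / 549 ≈ 1.976.
|Δ from 1.732|: I 0.086; II 0.129; III 0.011; IV 0.244.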